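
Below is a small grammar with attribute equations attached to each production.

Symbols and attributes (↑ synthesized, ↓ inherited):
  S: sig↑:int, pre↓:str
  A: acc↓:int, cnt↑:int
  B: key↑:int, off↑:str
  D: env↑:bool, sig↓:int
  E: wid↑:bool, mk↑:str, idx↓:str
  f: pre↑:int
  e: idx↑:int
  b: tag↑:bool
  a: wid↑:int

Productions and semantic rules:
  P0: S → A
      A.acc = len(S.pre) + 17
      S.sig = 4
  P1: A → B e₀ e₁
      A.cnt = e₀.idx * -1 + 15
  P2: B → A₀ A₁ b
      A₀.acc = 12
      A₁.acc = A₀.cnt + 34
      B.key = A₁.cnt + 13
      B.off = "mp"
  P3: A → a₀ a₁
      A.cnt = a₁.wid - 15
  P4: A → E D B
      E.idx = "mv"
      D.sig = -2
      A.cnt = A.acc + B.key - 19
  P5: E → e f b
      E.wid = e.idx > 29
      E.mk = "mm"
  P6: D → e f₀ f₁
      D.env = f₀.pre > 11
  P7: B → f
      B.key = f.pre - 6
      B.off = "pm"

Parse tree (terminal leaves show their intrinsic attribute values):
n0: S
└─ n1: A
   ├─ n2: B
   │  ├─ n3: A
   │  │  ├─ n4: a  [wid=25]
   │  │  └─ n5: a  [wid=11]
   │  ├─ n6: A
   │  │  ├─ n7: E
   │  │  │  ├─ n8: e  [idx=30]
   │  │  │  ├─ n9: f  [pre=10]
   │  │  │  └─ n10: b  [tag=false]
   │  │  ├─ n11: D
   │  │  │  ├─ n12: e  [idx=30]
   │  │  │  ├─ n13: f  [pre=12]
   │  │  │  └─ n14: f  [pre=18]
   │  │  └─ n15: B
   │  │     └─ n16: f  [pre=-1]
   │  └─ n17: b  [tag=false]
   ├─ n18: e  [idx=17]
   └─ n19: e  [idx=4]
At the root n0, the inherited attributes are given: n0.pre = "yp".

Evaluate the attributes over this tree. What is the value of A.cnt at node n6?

1. n0.pre = "yp"  [given at root]
2. n1.acc = 19  [len(S.pre) + 17]
3. n3.acc = 12  [12]
4. n4.wid = 25  [terminal]
5. n5.wid = 11  [terminal]
6. n3.cnt = -4  [a₁.wid - 15]
7. n6.acc = 30  [A₀.cnt + 34]
8. n7.idx = "mv"  ["mv"]
9. n8.idx = 30  [terminal]
10. n9.pre = 10  [terminal]
11. n10.tag = false  [terminal]
12. n7.wid = true  [e.idx > 29]
13. n7.mk = "mm"  ["mm"]
14. n11.sig = -2  [-2]
15. n12.idx = 30  [terminal]
16. n13.pre = 12  [terminal]
17. n14.pre = 18  [terminal]
18. n11.env = true  [f₀.pre > 11]
19. n16.pre = -1  [terminal]
20. n15.key = -7  [f.pre - 6]
21. n15.off = "pm"  ["pm"]
22. n6.cnt = 4  [A.acc + B.key - 19]
23. n17.tag = false  [terminal]
24. n2.key = 17  [A₁.cnt + 13]
25. n2.off = "mp"  ["mp"]
26. n18.idx = 17  [terminal]
27. n19.idx = 4  [terminal]
28. n1.cnt = -2  [e₀.idx * -1 + 15]
29. n0.sig = 4  [4]

4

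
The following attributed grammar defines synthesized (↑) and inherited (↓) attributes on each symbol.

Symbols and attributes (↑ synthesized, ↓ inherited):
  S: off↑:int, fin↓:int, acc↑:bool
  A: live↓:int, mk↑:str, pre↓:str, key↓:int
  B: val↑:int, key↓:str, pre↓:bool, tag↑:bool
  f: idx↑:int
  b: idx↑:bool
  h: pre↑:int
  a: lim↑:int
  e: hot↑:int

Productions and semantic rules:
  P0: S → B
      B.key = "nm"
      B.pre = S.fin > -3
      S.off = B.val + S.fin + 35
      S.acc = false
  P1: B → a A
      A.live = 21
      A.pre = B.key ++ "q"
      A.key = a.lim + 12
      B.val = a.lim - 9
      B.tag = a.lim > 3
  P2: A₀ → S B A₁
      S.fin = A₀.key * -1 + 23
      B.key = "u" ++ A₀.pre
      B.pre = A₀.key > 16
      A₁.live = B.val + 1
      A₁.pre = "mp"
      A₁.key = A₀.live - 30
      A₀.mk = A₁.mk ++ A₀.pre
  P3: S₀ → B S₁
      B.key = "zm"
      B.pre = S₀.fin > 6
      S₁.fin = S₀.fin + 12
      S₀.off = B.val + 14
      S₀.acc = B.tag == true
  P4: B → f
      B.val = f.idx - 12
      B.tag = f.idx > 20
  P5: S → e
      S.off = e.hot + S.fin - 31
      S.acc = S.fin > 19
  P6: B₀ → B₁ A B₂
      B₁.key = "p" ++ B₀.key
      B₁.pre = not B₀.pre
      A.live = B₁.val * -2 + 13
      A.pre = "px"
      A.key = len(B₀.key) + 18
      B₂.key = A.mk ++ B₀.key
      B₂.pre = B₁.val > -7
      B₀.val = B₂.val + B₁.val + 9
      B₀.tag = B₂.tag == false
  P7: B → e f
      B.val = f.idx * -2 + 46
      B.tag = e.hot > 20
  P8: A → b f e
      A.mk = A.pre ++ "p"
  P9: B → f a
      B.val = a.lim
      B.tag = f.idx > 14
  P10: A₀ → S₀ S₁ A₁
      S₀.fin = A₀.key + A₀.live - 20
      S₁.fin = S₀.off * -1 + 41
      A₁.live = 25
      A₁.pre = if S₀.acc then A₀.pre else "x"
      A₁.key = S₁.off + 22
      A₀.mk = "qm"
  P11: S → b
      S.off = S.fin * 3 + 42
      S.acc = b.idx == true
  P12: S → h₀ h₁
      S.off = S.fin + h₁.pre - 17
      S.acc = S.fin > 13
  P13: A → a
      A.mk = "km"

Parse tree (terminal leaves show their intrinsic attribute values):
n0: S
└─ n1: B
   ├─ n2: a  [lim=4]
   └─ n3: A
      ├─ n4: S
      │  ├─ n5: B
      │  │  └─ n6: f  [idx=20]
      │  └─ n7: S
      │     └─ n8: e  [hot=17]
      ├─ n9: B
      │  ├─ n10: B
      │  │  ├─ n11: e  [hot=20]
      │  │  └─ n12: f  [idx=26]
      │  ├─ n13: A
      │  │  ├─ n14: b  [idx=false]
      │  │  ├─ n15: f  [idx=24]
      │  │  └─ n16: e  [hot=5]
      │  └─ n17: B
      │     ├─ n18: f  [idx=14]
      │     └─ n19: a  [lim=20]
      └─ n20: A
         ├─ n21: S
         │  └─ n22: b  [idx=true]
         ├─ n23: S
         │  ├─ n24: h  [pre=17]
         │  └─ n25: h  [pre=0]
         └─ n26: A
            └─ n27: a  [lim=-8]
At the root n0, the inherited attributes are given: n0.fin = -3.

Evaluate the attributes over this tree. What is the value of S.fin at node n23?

14

1. n0.fin = -3  [given at root]
2. n1.key = "nm"  ["nm"]
3. n1.pre = false  [S.fin > -3]
4. n2.lim = 4  [terminal]
5. n3.live = 21  [21]
6. n3.pre = "nmq"  [B.key ++ "q"]
7. n3.key = 16  [a.lim + 12]
8. n4.fin = 7  [A₀.key * -1 + 23]
9. n5.key = "zm"  ["zm"]
10. n5.pre = true  [S₀.fin > 6]
11. n6.idx = 20  [terminal]
12. n5.val = 8  [f.idx - 12]
13. n5.tag = false  [f.idx > 20]
14. n7.fin = 19  [S₀.fin + 12]
15. n8.hot = 17  [terminal]
16. n7.off = 5  [e.hot + S.fin - 31]
17. n7.acc = false  [S.fin > 19]
18. n4.off = 22  [B.val + 14]
19. n4.acc = false  [B.tag == true]
20. n9.key = "unmq"  ["u" ++ A₀.pre]
21. n9.pre = false  [A₀.key > 16]
22. n10.key = "punmq"  ["p" ++ B₀.key]
23. n10.pre = true  [not B₀.pre]
24. n11.hot = 20  [terminal]
25. n12.idx = 26  [terminal]
26. n10.val = -6  [f.idx * -2 + 46]
27. n10.tag = false  [e.hot > 20]
28. n13.live = 25  [B₁.val * -2 + 13]
29. n13.pre = "px"  ["px"]
30. n13.key = 22  [len(B₀.key) + 18]
31. n14.idx = false  [terminal]
32. n15.idx = 24  [terminal]
33. n16.hot = 5  [terminal]
34. n13.mk = "pxp"  [A.pre ++ "p"]
35. n17.key = "pxpunmq"  [A.mk ++ B₀.key]
36. n17.pre = true  [B₁.val > -7]
37. n18.idx = 14  [terminal]
38. n19.lim = 20  [terminal]
39. n17.val = 20  [a.lim]
40. n17.tag = false  [f.idx > 14]
41. n9.val = 23  [B₂.val + B₁.val + 9]
42. n9.tag = true  [B₂.tag == false]
43. n20.live = 24  [B.val + 1]
44. n20.pre = "mp"  ["mp"]
45. n20.key = -9  [A₀.live - 30]
46. n21.fin = -5  [A₀.key + A₀.live - 20]
47. n22.idx = true  [terminal]
48. n21.off = 27  [S.fin * 3 + 42]
49. n21.acc = true  [b.idx == true]
50. n23.fin = 14  [S₀.off * -1 + 41]
51. n24.pre = 17  [terminal]
52. n25.pre = 0  [terminal]
53. n23.off = -3  [S.fin + h₁.pre - 17]
54. n23.acc = true  [S.fin > 13]
55. n26.live = 25  [25]
56. n26.pre = "mp"  [if S₀.acc then A₀.pre else "x"]
57. n26.key = 19  [S₁.off + 22]
58. n27.lim = -8  [terminal]
59. n26.mk = "km"  ["km"]
60. n20.mk = "qm"  ["qm"]
61. n3.mk = "qmnmq"  [A₁.mk ++ A₀.pre]
62. n1.val = -5  [a.lim - 9]
63. n1.tag = true  [a.lim > 3]
64. n0.off = 27  [B.val + S.fin + 35]
65. n0.acc = false  [false]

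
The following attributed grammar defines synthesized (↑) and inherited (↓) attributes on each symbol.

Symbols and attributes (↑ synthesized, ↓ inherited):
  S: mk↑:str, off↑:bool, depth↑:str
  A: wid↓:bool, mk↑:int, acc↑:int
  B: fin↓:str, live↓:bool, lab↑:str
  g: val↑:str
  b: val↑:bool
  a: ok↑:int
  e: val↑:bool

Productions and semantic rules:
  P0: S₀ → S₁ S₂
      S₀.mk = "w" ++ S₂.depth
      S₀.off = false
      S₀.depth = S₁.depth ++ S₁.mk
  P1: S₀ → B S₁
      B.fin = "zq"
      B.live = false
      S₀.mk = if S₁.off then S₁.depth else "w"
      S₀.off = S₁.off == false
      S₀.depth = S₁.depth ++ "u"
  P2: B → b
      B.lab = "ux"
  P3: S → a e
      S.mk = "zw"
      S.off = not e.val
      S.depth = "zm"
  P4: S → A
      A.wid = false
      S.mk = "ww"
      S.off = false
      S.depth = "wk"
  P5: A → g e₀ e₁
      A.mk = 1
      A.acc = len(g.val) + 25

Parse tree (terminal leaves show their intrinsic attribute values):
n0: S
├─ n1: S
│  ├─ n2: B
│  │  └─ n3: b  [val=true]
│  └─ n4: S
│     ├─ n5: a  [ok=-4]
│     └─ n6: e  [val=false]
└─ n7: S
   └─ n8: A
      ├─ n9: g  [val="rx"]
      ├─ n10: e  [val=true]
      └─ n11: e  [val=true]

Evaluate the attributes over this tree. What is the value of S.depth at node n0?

1. n2.fin = "zq"  ["zq"]
2. n2.live = false  [false]
3. n3.val = true  [terminal]
4. n2.lab = "ux"  ["ux"]
5. n5.ok = -4  [terminal]
6. n6.val = false  [terminal]
7. n4.mk = "zw"  ["zw"]
8. n4.off = true  [not e.val]
9. n4.depth = "zm"  ["zm"]
10. n1.mk = "zm"  [if S₁.off then S₁.depth else "w"]
11. n1.off = false  [S₁.off == false]
12. n1.depth = "zmu"  [S₁.depth ++ "u"]
13. n8.wid = false  [false]
14. n9.val = "rx"  [terminal]
15. n10.val = true  [terminal]
16. n11.val = true  [terminal]
17. n8.mk = 1  [1]
18. n8.acc = 27  [len(g.val) + 25]
19. n7.mk = "ww"  ["ww"]
20. n7.off = false  [false]
21. n7.depth = "wk"  ["wk"]
22. n0.mk = "wwk"  ["w" ++ S₂.depth]
23. n0.off = false  [false]
24. n0.depth = "zmuzm"  [S₁.depth ++ S₁.mk]

"zmuzm"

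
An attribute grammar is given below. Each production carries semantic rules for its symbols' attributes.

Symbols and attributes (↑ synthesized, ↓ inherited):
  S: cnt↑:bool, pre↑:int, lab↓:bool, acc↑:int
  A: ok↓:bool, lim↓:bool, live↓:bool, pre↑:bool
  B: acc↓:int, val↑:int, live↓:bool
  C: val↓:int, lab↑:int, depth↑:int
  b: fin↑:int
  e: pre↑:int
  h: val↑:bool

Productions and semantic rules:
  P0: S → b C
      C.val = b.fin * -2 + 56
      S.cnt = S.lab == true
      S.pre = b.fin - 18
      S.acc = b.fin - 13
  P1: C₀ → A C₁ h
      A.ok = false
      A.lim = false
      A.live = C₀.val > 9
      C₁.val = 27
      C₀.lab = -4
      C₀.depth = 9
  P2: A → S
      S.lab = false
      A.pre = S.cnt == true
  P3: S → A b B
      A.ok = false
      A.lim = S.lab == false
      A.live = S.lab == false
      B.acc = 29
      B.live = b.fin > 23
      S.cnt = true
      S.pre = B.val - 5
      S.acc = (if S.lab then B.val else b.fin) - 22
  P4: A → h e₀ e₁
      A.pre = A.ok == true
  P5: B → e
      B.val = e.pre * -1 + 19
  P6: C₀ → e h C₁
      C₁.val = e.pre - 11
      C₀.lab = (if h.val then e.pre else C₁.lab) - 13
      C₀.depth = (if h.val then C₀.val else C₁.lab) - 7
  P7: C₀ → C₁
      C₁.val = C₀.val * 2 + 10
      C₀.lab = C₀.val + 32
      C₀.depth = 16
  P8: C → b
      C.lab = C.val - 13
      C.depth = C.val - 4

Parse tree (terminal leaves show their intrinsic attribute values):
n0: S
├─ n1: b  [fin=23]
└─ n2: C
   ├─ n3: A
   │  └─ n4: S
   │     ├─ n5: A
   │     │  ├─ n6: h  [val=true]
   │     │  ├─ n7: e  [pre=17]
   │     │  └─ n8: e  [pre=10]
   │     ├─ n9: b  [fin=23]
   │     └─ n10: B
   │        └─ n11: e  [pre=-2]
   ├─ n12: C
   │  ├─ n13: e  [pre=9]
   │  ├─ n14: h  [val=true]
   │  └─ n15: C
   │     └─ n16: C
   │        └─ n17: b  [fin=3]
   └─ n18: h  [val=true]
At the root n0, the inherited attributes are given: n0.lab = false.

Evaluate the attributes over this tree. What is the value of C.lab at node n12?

1. n0.lab = false  [given at root]
2. n1.fin = 23  [terminal]
3. n2.val = 10  [b.fin * -2 + 56]
4. n3.ok = false  [false]
5. n3.lim = false  [false]
6. n3.live = true  [C₀.val > 9]
7. n4.lab = false  [false]
8. n5.ok = false  [false]
9. n5.lim = true  [S.lab == false]
10. n5.live = true  [S.lab == false]
11. n6.val = true  [terminal]
12. n7.pre = 17  [terminal]
13. n8.pre = 10  [terminal]
14. n5.pre = false  [A.ok == true]
15. n9.fin = 23  [terminal]
16. n10.acc = 29  [29]
17. n10.live = false  [b.fin > 23]
18. n11.pre = -2  [terminal]
19. n10.val = 21  [e.pre * -1 + 19]
20. n4.cnt = true  [true]
21. n4.pre = 16  [B.val - 5]
22. n4.acc = 1  [(if S.lab then B.val else b.fin) - 22]
23. n3.pre = true  [S.cnt == true]
24. n12.val = 27  [27]
25. n13.pre = 9  [terminal]
26. n14.val = true  [terminal]
27. n15.val = -2  [e.pre - 11]
28. n16.val = 6  [C₀.val * 2 + 10]
29. n17.fin = 3  [terminal]
30. n16.lab = -7  [C.val - 13]
31. n16.depth = 2  [C.val - 4]
32. n15.lab = 30  [C₀.val + 32]
33. n15.depth = 16  [16]
34. n12.lab = -4  [(if h.val then e.pre else C₁.lab) - 13]
35. n12.depth = 20  [(if h.val then C₀.val else C₁.lab) - 7]
36. n18.val = true  [terminal]
37. n2.lab = -4  [-4]
38. n2.depth = 9  [9]
39. n0.cnt = false  [S.lab == true]
40. n0.pre = 5  [b.fin - 18]
41. n0.acc = 10  [b.fin - 13]

-4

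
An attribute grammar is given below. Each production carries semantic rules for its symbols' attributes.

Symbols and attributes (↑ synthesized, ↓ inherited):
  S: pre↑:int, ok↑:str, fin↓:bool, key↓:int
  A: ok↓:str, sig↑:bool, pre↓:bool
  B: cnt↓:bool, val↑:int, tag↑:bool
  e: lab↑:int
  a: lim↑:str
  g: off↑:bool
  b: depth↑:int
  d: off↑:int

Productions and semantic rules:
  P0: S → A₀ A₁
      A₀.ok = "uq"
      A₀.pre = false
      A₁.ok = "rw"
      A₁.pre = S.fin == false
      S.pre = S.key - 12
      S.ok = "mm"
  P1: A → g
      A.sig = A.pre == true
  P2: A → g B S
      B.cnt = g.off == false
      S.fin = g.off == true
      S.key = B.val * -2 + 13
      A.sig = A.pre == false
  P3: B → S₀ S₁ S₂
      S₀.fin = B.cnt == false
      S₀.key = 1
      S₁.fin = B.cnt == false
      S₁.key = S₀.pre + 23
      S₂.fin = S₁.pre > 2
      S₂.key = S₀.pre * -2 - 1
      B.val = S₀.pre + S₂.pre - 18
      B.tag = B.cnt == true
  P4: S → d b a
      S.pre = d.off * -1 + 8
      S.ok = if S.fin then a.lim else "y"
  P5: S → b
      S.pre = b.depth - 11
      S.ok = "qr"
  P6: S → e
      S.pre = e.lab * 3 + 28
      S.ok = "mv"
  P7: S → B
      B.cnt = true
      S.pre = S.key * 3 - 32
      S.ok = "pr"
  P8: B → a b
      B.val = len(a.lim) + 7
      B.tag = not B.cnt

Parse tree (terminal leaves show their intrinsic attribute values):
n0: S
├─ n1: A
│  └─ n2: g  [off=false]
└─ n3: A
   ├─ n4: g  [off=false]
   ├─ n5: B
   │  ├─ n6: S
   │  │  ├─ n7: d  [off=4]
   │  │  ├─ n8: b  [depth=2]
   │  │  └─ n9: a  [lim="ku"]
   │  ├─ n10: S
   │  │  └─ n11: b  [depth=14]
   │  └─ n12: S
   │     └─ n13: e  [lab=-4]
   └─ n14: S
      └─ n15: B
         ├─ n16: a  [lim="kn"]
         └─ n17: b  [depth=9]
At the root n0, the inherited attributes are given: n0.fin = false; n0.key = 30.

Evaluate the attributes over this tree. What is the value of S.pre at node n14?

1. n0.fin = false  [given at root]
2. n0.key = 30  [given at root]
3. n1.ok = "uq"  ["uq"]
4. n1.pre = false  [false]
5. n2.off = false  [terminal]
6. n1.sig = false  [A.pre == true]
7. n3.ok = "rw"  ["rw"]
8. n3.pre = true  [S.fin == false]
9. n4.off = false  [terminal]
10. n5.cnt = true  [g.off == false]
11. n6.fin = false  [B.cnt == false]
12. n6.key = 1  [1]
13. n7.off = 4  [terminal]
14. n8.depth = 2  [terminal]
15. n9.lim = "ku"  [terminal]
16. n6.pre = 4  [d.off * -1 + 8]
17. n6.ok = "y"  [if S.fin then a.lim else "y"]
18. n10.fin = false  [B.cnt == false]
19. n10.key = 27  [S₀.pre + 23]
20. n11.depth = 14  [terminal]
21. n10.pre = 3  [b.depth - 11]
22. n10.ok = "qr"  ["qr"]
23. n12.fin = true  [S₁.pre > 2]
24. n12.key = -9  [S₀.pre * -2 - 1]
25. n13.lab = -4  [terminal]
26. n12.pre = 16  [e.lab * 3 + 28]
27. n12.ok = "mv"  ["mv"]
28. n5.val = 2  [S₀.pre + S₂.pre - 18]
29. n5.tag = true  [B.cnt == true]
30. n14.fin = false  [g.off == true]
31. n14.key = 9  [B.val * -2 + 13]
32. n15.cnt = true  [true]
33. n16.lim = "kn"  [terminal]
34. n17.depth = 9  [terminal]
35. n15.val = 9  [len(a.lim) + 7]
36. n15.tag = false  [not B.cnt]
37. n14.pre = -5  [S.key * 3 - 32]
38. n14.ok = "pr"  ["pr"]
39. n3.sig = false  [A.pre == false]
40. n0.pre = 18  [S.key - 12]
41. n0.ok = "mm"  ["mm"]

-5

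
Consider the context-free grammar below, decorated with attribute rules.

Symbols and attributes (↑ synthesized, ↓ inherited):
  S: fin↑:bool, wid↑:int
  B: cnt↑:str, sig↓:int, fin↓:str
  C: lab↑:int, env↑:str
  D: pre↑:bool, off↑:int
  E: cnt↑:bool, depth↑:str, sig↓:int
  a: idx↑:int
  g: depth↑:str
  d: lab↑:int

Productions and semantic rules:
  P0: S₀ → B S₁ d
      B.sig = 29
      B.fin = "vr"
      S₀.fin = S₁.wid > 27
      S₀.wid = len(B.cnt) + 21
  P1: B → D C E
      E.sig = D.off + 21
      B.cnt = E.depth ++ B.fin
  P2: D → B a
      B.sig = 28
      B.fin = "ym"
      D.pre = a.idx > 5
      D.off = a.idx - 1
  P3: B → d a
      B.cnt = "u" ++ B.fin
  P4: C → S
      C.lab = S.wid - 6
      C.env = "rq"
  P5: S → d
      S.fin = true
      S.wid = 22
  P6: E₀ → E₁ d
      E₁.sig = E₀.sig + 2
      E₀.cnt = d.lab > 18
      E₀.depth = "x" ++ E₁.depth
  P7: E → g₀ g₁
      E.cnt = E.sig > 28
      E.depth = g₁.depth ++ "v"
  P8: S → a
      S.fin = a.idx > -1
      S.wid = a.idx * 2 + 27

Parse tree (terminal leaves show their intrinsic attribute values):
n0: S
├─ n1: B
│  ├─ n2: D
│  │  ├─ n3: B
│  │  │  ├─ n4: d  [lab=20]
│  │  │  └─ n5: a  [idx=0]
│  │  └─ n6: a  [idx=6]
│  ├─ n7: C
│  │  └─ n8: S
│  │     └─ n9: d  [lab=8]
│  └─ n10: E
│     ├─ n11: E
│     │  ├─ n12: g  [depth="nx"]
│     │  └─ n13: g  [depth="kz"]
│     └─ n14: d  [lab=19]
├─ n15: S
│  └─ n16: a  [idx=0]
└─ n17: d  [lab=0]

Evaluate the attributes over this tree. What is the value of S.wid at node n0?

27

1. n1.sig = 29  [29]
2. n1.fin = "vr"  ["vr"]
3. n3.sig = 28  [28]
4. n3.fin = "ym"  ["ym"]
5. n4.lab = 20  [terminal]
6. n5.idx = 0  [terminal]
7. n3.cnt = "uym"  ["u" ++ B.fin]
8. n6.idx = 6  [terminal]
9. n2.pre = true  [a.idx > 5]
10. n2.off = 5  [a.idx - 1]
11. n9.lab = 8  [terminal]
12. n8.fin = true  [true]
13. n8.wid = 22  [22]
14. n7.lab = 16  [S.wid - 6]
15. n7.env = "rq"  ["rq"]
16. n10.sig = 26  [D.off + 21]
17. n11.sig = 28  [E₀.sig + 2]
18. n12.depth = "nx"  [terminal]
19. n13.depth = "kz"  [terminal]
20. n11.cnt = false  [E.sig > 28]
21. n11.depth = "kzv"  [g₁.depth ++ "v"]
22. n14.lab = 19  [terminal]
23. n10.cnt = true  [d.lab > 18]
24. n10.depth = "xkzv"  ["x" ++ E₁.depth]
25. n1.cnt = "xkzvvr"  [E.depth ++ B.fin]
26. n16.idx = 0  [terminal]
27. n15.fin = true  [a.idx > -1]
28. n15.wid = 27  [a.idx * 2 + 27]
29. n17.lab = 0  [terminal]
30. n0.fin = false  [S₁.wid > 27]
31. n0.wid = 27  [len(B.cnt) + 21]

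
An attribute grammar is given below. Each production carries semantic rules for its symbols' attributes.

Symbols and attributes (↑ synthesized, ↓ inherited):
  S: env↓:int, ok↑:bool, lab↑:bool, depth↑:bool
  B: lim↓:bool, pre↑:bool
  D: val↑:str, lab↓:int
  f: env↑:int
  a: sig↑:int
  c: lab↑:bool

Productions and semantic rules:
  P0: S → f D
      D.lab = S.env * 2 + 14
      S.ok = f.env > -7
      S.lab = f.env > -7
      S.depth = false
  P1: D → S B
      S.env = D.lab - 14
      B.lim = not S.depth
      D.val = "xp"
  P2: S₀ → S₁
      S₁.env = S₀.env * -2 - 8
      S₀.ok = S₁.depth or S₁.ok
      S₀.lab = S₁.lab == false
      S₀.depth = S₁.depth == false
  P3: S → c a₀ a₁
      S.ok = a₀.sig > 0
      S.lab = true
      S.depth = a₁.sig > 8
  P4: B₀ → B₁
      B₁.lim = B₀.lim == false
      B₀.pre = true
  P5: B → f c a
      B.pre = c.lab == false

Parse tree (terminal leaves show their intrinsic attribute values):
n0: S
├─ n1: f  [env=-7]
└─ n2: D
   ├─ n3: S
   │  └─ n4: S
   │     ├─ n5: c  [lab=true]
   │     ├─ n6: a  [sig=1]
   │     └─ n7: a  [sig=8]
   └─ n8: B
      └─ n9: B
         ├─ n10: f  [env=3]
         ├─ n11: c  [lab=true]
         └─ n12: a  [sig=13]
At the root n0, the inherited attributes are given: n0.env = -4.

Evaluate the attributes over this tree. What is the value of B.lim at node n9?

true

1. n0.env = -4  [given at root]
2. n1.env = -7  [terminal]
3. n2.lab = 6  [S.env * 2 + 14]
4. n3.env = -8  [D.lab - 14]
5. n4.env = 8  [S₀.env * -2 - 8]
6. n5.lab = true  [terminal]
7. n6.sig = 1  [terminal]
8. n7.sig = 8  [terminal]
9. n4.ok = true  [a₀.sig > 0]
10. n4.lab = true  [true]
11. n4.depth = false  [a₁.sig > 8]
12. n3.ok = true  [S₁.depth or S₁.ok]
13. n3.lab = false  [S₁.lab == false]
14. n3.depth = true  [S₁.depth == false]
15. n8.lim = false  [not S.depth]
16. n9.lim = true  [B₀.lim == false]
17. n10.env = 3  [terminal]
18. n11.lab = true  [terminal]
19. n12.sig = 13  [terminal]
20. n9.pre = false  [c.lab == false]
21. n8.pre = true  [true]
22. n2.val = "xp"  ["xp"]
23. n0.ok = false  [f.env > -7]
24. n0.lab = false  [f.env > -7]
25. n0.depth = false  [false]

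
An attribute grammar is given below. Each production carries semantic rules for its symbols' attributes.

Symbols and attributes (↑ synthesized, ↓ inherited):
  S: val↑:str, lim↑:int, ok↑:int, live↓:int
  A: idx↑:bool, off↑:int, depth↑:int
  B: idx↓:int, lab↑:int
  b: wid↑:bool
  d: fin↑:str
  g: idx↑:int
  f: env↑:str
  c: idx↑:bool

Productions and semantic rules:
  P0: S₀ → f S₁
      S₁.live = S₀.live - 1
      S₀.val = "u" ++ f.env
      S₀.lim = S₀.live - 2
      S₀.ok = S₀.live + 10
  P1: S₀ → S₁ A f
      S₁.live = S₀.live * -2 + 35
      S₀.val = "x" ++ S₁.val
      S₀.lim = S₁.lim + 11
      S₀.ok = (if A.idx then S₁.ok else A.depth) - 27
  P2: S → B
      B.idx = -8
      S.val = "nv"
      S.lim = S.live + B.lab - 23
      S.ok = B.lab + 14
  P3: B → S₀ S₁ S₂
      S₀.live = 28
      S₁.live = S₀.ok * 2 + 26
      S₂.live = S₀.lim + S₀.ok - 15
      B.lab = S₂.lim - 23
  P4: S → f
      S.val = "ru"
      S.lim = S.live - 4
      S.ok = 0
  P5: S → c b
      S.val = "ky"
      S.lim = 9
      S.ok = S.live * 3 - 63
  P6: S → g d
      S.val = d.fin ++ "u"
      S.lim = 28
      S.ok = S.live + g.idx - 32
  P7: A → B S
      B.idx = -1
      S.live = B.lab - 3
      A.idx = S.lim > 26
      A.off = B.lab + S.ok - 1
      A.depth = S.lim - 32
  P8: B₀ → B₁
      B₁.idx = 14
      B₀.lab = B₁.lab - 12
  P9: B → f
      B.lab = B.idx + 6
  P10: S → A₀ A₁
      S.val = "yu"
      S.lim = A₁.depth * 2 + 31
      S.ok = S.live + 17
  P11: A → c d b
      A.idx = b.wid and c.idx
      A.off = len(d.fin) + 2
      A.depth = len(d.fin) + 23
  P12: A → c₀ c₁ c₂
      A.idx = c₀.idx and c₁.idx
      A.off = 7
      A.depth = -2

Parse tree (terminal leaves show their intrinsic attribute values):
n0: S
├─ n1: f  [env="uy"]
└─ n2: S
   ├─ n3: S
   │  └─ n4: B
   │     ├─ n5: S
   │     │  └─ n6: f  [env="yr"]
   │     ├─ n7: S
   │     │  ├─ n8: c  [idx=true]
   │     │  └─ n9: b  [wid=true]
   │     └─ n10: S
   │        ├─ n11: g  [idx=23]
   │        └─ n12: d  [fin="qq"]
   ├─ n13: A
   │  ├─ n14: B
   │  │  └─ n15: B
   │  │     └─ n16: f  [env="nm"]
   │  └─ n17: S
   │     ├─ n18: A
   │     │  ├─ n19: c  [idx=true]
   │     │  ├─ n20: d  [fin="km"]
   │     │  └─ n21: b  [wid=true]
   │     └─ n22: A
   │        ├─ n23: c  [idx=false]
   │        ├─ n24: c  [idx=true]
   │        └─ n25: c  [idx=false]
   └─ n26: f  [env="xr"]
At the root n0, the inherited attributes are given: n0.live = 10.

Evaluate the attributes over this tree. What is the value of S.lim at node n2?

10

1. n0.live = 10  [given at root]
2. n1.env = "uy"  [terminal]
3. n2.live = 9  [S₀.live - 1]
4. n3.live = 17  [S₀.live * -2 + 35]
5. n4.idx = -8  [-8]
6. n5.live = 28  [28]
7. n6.env = "yr"  [terminal]
8. n5.val = "ru"  ["ru"]
9. n5.lim = 24  [S.live - 4]
10. n5.ok = 0  [0]
11. n7.live = 26  [S₀.ok * 2 + 26]
12. n8.idx = true  [terminal]
13. n9.wid = true  [terminal]
14. n7.val = "ky"  ["ky"]
15. n7.lim = 9  [9]
16. n7.ok = 15  [S.live * 3 - 63]
17. n10.live = 9  [S₀.lim + S₀.ok - 15]
18. n11.idx = 23  [terminal]
19. n12.fin = "qq"  [terminal]
20. n10.val = "qqu"  [d.fin ++ "u"]
21. n10.lim = 28  [28]
22. n10.ok = 0  [S.live + g.idx - 32]
23. n4.lab = 5  [S₂.lim - 23]
24. n3.val = "nv"  ["nv"]
25. n3.lim = -1  [S.live + B.lab - 23]
26. n3.ok = 19  [B.lab + 14]
27. n14.idx = -1  [-1]
28. n15.idx = 14  [14]
29. n16.env = "nm"  [terminal]
30. n15.lab = 20  [B.idx + 6]
31. n14.lab = 8  [B₁.lab - 12]
32. n17.live = 5  [B.lab - 3]
33. n19.idx = true  [terminal]
34. n20.fin = "km"  [terminal]
35. n21.wid = true  [terminal]
36. n18.idx = true  [b.wid and c.idx]
37. n18.off = 4  [len(d.fin) + 2]
38. n18.depth = 25  [len(d.fin) + 23]
39. n23.idx = false  [terminal]
40. n24.idx = true  [terminal]
41. n25.idx = false  [terminal]
42. n22.idx = false  [c₀.idx and c₁.idx]
43. n22.off = 7  [7]
44. n22.depth = -2  [-2]
45. n17.val = "yu"  ["yu"]
46. n17.lim = 27  [A₁.depth * 2 + 31]
47. n17.ok = 22  [S.live + 17]
48. n13.idx = true  [S.lim > 26]
49. n13.off = 29  [B.lab + S.ok - 1]
50. n13.depth = -5  [S.lim - 32]
51. n26.env = "xr"  [terminal]
52. n2.val = "xnv"  ["x" ++ S₁.val]
53. n2.lim = 10  [S₁.lim + 11]
54. n2.ok = -8  [(if A.idx then S₁.ok else A.depth) - 27]
55. n0.val = "uuy"  ["u" ++ f.env]
56. n0.lim = 8  [S₀.live - 2]
57. n0.ok = 20  [S₀.live + 10]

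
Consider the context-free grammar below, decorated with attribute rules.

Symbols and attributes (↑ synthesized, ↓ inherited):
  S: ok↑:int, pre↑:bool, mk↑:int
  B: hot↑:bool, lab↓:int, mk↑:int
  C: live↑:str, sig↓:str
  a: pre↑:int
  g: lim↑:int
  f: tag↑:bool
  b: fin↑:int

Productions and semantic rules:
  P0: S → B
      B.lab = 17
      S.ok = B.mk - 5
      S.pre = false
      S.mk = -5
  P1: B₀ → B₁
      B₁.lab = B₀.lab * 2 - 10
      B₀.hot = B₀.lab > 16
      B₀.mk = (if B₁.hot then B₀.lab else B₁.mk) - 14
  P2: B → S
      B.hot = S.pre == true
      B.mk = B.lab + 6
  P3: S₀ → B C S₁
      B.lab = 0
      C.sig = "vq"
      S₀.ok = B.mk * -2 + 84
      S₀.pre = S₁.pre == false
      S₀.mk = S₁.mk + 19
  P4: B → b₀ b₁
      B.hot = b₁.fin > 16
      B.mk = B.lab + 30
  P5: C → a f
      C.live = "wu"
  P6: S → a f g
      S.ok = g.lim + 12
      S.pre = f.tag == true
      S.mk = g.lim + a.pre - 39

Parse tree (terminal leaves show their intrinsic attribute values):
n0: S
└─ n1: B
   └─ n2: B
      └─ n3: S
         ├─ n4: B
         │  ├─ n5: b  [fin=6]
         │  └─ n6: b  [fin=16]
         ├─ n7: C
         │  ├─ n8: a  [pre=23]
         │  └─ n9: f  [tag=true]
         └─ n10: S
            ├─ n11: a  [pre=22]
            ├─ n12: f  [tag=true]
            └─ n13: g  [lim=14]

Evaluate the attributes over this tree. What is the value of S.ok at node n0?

1. n1.lab = 17  [17]
2. n2.lab = 24  [B₀.lab * 2 - 10]
3. n4.lab = 0  [0]
4. n5.fin = 6  [terminal]
5. n6.fin = 16  [terminal]
6. n4.hot = false  [b₁.fin > 16]
7. n4.mk = 30  [B.lab + 30]
8. n7.sig = "vq"  ["vq"]
9. n8.pre = 23  [terminal]
10. n9.tag = true  [terminal]
11. n7.live = "wu"  ["wu"]
12. n11.pre = 22  [terminal]
13. n12.tag = true  [terminal]
14. n13.lim = 14  [terminal]
15. n10.ok = 26  [g.lim + 12]
16. n10.pre = true  [f.tag == true]
17. n10.mk = -3  [g.lim + a.pre - 39]
18. n3.ok = 24  [B.mk * -2 + 84]
19. n3.pre = false  [S₁.pre == false]
20. n3.mk = 16  [S₁.mk + 19]
21. n2.hot = false  [S.pre == true]
22. n2.mk = 30  [B.lab + 6]
23. n1.hot = true  [B₀.lab > 16]
24. n1.mk = 16  [(if B₁.hot then B₀.lab else B₁.mk) - 14]
25. n0.ok = 11  [B.mk - 5]
26. n0.pre = false  [false]
27. n0.mk = -5  [-5]

11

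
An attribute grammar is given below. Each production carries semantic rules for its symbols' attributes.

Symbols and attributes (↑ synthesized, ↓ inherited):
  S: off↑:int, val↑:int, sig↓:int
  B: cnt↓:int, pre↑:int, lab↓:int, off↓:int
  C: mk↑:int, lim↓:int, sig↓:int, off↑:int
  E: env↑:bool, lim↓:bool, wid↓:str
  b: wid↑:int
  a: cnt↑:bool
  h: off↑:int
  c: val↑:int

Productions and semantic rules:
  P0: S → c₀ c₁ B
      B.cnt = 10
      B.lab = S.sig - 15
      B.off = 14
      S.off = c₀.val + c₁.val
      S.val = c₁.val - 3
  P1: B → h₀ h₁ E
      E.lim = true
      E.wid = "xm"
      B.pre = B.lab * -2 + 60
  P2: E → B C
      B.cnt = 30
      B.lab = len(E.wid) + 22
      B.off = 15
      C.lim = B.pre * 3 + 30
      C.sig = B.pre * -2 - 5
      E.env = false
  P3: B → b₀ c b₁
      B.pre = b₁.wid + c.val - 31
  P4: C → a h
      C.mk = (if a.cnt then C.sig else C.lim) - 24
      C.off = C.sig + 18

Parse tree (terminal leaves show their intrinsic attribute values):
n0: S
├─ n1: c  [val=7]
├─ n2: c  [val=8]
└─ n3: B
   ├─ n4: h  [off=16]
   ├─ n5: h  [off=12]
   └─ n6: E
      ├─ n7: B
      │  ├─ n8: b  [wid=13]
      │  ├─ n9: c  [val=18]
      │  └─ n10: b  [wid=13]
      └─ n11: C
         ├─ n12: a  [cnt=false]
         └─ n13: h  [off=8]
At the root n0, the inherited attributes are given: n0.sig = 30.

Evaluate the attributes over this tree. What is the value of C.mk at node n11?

6

1. n0.sig = 30  [given at root]
2. n1.val = 7  [terminal]
3. n2.val = 8  [terminal]
4. n3.cnt = 10  [10]
5. n3.lab = 15  [S.sig - 15]
6. n3.off = 14  [14]
7. n4.off = 16  [terminal]
8. n5.off = 12  [terminal]
9. n6.lim = true  [true]
10. n6.wid = "xm"  ["xm"]
11. n7.cnt = 30  [30]
12. n7.lab = 24  [len(E.wid) + 22]
13. n7.off = 15  [15]
14. n8.wid = 13  [terminal]
15. n9.val = 18  [terminal]
16. n10.wid = 13  [terminal]
17. n7.pre = 0  [b₁.wid + c.val - 31]
18. n11.lim = 30  [B.pre * 3 + 30]
19. n11.sig = -5  [B.pre * -2 - 5]
20. n12.cnt = false  [terminal]
21. n13.off = 8  [terminal]
22. n11.mk = 6  [(if a.cnt then C.sig else C.lim) - 24]
23. n11.off = 13  [C.sig + 18]
24. n6.env = false  [false]
25. n3.pre = 30  [B.lab * -2 + 60]
26. n0.off = 15  [c₀.val + c₁.val]
27. n0.val = 5  [c₁.val - 3]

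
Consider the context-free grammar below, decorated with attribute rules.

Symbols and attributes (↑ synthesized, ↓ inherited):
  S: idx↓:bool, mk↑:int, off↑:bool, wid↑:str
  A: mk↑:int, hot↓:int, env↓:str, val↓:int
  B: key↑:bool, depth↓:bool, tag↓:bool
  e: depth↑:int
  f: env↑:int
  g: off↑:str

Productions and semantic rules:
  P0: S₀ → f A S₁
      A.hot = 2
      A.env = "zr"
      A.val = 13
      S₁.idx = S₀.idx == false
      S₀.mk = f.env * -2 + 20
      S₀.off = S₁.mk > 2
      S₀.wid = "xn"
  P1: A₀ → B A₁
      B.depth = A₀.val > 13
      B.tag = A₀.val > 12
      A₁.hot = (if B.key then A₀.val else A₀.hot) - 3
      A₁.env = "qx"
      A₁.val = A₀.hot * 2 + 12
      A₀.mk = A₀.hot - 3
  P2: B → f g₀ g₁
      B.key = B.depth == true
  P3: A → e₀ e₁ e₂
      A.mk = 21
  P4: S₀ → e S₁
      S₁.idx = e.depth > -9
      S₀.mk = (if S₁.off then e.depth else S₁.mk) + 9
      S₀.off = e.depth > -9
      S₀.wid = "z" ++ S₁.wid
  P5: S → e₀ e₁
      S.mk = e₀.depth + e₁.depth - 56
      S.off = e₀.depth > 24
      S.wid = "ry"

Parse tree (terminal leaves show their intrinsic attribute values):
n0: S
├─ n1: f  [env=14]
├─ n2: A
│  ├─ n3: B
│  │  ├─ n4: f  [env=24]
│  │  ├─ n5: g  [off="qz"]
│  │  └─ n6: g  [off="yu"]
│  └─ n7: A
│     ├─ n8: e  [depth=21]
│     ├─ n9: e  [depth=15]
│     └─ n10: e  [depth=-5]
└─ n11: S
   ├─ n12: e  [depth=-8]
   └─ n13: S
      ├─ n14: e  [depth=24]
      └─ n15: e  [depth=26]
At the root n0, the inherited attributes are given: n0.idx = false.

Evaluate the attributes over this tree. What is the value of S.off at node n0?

1. n0.idx = false  [given at root]
2. n1.env = 14  [terminal]
3. n2.hot = 2  [2]
4. n2.env = "zr"  ["zr"]
5. n2.val = 13  [13]
6. n3.depth = false  [A₀.val > 13]
7. n3.tag = true  [A₀.val > 12]
8. n4.env = 24  [terminal]
9. n5.off = "qz"  [terminal]
10. n6.off = "yu"  [terminal]
11. n3.key = false  [B.depth == true]
12. n7.hot = -1  [(if B.key then A₀.val else A₀.hot) - 3]
13. n7.env = "qx"  ["qx"]
14. n7.val = 16  [A₀.hot * 2 + 12]
15. n8.depth = 21  [terminal]
16. n9.depth = 15  [terminal]
17. n10.depth = -5  [terminal]
18. n7.mk = 21  [21]
19. n2.mk = -1  [A₀.hot - 3]
20. n11.idx = true  [S₀.idx == false]
21. n12.depth = -8  [terminal]
22. n13.idx = true  [e.depth > -9]
23. n14.depth = 24  [terminal]
24. n15.depth = 26  [terminal]
25. n13.mk = -6  [e₀.depth + e₁.depth - 56]
26. n13.off = false  [e₀.depth > 24]
27. n13.wid = "ry"  ["ry"]
28. n11.mk = 3  [(if S₁.off then e.depth else S₁.mk) + 9]
29. n11.off = true  [e.depth > -9]
30. n11.wid = "zry"  ["z" ++ S₁.wid]
31. n0.mk = -8  [f.env * -2 + 20]
32. n0.off = true  [S₁.mk > 2]
33. n0.wid = "xn"  ["xn"]

true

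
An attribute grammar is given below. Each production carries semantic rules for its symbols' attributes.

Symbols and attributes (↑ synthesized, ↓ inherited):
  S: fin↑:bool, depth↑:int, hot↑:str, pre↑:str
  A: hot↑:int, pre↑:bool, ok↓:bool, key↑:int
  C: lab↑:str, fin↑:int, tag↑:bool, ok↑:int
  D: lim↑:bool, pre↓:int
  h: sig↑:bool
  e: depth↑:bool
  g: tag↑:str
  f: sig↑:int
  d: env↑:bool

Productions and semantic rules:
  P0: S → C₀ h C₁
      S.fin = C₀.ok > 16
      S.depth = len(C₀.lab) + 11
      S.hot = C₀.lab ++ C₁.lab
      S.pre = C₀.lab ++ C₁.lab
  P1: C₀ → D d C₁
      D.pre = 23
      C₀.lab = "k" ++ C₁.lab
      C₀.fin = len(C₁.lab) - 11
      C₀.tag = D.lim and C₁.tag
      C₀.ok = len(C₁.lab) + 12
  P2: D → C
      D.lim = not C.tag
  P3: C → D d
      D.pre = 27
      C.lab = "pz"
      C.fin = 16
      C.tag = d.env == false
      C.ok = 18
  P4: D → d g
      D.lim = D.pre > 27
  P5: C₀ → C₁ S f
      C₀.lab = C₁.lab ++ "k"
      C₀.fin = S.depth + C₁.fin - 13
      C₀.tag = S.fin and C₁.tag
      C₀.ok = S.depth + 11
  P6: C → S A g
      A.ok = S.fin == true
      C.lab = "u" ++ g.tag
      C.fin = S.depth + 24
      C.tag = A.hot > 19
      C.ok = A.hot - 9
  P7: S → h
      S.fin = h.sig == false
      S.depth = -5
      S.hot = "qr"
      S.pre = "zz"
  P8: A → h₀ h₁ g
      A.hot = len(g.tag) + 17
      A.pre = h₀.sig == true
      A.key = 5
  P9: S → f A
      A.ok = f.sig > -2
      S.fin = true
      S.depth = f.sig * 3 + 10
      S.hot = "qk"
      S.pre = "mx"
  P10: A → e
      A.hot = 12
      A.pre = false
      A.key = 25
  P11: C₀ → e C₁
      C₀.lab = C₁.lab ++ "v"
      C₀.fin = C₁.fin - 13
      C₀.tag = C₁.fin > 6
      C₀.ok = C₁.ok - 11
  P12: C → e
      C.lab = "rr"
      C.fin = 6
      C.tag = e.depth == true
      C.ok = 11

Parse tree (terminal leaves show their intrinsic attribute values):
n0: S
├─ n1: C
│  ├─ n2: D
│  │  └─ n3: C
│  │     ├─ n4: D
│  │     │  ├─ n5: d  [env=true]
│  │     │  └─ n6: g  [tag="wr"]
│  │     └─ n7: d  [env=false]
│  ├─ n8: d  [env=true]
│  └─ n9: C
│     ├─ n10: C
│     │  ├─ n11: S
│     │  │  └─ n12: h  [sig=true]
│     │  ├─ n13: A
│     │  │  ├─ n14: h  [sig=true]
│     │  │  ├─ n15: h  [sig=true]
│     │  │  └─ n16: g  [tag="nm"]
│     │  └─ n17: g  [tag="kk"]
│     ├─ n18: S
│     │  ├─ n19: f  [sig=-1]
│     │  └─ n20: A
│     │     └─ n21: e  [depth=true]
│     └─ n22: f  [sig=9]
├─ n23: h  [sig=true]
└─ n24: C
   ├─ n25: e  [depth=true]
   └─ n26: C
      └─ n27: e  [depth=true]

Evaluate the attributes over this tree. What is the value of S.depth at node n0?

1. n2.pre = 23  [23]
2. n4.pre = 27  [27]
3. n5.env = true  [terminal]
4. n6.tag = "wr"  [terminal]
5. n4.lim = false  [D.pre > 27]
6. n7.env = false  [terminal]
7. n3.lab = "pz"  ["pz"]
8. n3.fin = 16  [16]
9. n3.tag = true  [d.env == false]
10. n3.ok = 18  [18]
11. n2.lim = false  [not C.tag]
12. n8.env = true  [terminal]
13. n12.sig = true  [terminal]
14. n11.fin = false  [h.sig == false]
15. n11.depth = -5  [-5]
16. n11.hot = "qr"  ["qr"]
17. n11.pre = "zz"  ["zz"]
18. n13.ok = false  [S.fin == true]
19. n14.sig = true  [terminal]
20. n15.sig = true  [terminal]
21. n16.tag = "nm"  [terminal]
22. n13.hot = 19  [len(g.tag) + 17]
23. n13.pre = true  [h₀.sig == true]
24. n13.key = 5  [5]
25. n17.tag = "kk"  [terminal]
26. n10.lab = "ukk"  ["u" ++ g.tag]
27. n10.fin = 19  [S.depth + 24]
28. n10.tag = false  [A.hot > 19]
29. n10.ok = 10  [A.hot - 9]
30. n19.sig = -1  [terminal]
31. n20.ok = true  [f.sig > -2]
32. n21.depth = true  [terminal]
33. n20.hot = 12  [12]
34. n20.pre = false  [false]
35. n20.key = 25  [25]
36. n18.fin = true  [true]
37. n18.depth = 7  [f.sig * 3 + 10]
38. n18.hot = "qk"  ["qk"]
39. n18.pre = "mx"  ["mx"]
40. n22.sig = 9  [terminal]
41. n9.lab = "ukkk"  [C₁.lab ++ "k"]
42. n9.fin = 13  [S.depth + C₁.fin - 13]
43. n9.tag = false  [S.fin and C₁.tag]
44. n9.ok = 18  [S.depth + 11]
45. n1.lab = "kukkk"  ["k" ++ C₁.lab]
46. n1.fin = -7  [len(C₁.lab) - 11]
47. n1.tag = false  [D.lim and C₁.tag]
48. n1.ok = 16  [len(C₁.lab) + 12]
49. n23.sig = true  [terminal]
50. n25.depth = true  [terminal]
51. n27.depth = true  [terminal]
52. n26.lab = "rr"  ["rr"]
53. n26.fin = 6  [6]
54. n26.tag = true  [e.depth == true]
55. n26.ok = 11  [11]
56. n24.lab = "rrv"  [C₁.lab ++ "v"]
57. n24.fin = -7  [C₁.fin - 13]
58. n24.tag = false  [C₁.fin > 6]
59. n24.ok = 0  [C₁.ok - 11]
60. n0.fin = false  [C₀.ok > 16]
61. n0.depth = 16  [len(C₀.lab) + 11]
62. n0.hot = "kukkkrrv"  [C₀.lab ++ C₁.lab]
63. n0.pre = "kukkkrrv"  [C₀.lab ++ C₁.lab]

16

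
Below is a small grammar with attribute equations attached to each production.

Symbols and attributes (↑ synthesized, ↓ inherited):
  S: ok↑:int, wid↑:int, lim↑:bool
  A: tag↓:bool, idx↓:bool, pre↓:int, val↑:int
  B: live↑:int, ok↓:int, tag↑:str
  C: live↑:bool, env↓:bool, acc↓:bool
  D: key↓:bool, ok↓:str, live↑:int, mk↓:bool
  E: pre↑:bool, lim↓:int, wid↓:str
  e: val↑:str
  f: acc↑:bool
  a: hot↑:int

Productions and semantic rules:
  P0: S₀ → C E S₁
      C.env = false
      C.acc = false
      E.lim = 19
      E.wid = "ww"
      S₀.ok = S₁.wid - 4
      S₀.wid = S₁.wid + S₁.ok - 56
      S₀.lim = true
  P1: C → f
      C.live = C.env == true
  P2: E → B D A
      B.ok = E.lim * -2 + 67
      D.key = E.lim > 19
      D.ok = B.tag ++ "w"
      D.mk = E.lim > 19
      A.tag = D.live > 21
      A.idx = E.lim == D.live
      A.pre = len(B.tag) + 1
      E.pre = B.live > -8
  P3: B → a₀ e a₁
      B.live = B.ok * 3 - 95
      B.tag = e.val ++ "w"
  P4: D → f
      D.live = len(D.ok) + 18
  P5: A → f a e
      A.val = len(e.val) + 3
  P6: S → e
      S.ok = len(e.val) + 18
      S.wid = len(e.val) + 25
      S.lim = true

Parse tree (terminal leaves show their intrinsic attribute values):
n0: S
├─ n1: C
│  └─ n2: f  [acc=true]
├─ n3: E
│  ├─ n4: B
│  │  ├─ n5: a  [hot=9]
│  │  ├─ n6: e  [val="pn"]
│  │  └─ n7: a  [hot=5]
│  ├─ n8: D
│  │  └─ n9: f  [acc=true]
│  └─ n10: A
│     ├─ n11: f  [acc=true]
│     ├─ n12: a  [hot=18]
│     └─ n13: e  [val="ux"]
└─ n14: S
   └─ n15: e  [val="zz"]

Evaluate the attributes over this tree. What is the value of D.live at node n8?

1. n1.env = false  [false]
2. n1.acc = false  [false]
3. n2.acc = true  [terminal]
4. n1.live = false  [C.env == true]
5. n3.lim = 19  [19]
6. n3.wid = "ww"  ["ww"]
7. n4.ok = 29  [E.lim * -2 + 67]
8. n5.hot = 9  [terminal]
9. n6.val = "pn"  [terminal]
10. n7.hot = 5  [terminal]
11. n4.live = -8  [B.ok * 3 - 95]
12. n4.tag = "pnw"  [e.val ++ "w"]
13. n8.key = false  [E.lim > 19]
14. n8.ok = "pnww"  [B.tag ++ "w"]
15. n8.mk = false  [E.lim > 19]
16. n9.acc = true  [terminal]
17. n8.live = 22  [len(D.ok) + 18]
18. n10.tag = true  [D.live > 21]
19. n10.idx = false  [E.lim == D.live]
20. n10.pre = 4  [len(B.tag) + 1]
21. n11.acc = true  [terminal]
22. n12.hot = 18  [terminal]
23. n13.val = "ux"  [terminal]
24. n10.val = 5  [len(e.val) + 3]
25. n3.pre = false  [B.live > -8]
26. n15.val = "zz"  [terminal]
27. n14.ok = 20  [len(e.val) + 18]
28. n14.wid = 27  [len(e.val) + 25]
29. n14.lim = true  [true]
30. n0.ok = 23  [S₁.wid - 4]
31. n0.wid = -9  [S₁.wid + S₁.ok - 56]
32. n0.lim = true  [true]

22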